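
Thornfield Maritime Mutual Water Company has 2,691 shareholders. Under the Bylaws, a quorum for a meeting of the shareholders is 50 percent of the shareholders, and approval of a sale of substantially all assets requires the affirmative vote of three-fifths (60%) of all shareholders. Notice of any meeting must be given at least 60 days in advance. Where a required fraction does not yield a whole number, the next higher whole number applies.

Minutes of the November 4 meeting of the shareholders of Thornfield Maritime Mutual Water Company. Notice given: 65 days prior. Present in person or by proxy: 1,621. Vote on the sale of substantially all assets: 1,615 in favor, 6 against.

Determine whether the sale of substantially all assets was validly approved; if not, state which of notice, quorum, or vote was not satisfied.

Notice: 65 days given; 60 required. Satisfied.
Quorum: 50% of 2,691 = 1,345.50, rounded up to 1,346; 1,621 present. Satisfied.
Vote: requires three-fifths of all shareholders (2,691); 3/5 of 2691 = 1614.60, rounded up to 1615, so 1,615 needed; 1,615 in favor. Satisfied.

Valid — all requirements satisfied.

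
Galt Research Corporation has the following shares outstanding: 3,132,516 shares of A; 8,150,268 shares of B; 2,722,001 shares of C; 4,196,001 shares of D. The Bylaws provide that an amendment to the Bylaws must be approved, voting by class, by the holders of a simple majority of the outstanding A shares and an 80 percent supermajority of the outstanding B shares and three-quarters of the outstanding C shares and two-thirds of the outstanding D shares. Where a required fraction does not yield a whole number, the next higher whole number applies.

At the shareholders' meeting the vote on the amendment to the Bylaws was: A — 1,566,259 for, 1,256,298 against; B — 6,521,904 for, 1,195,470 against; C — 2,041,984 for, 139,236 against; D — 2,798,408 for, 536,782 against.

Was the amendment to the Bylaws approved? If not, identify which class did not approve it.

Approved — every class gave the required vote.

A: a majority of 3132516 is 1566259; 1,566,259 required, 1,566,259 in favor — approved.
B: 4/5 of 8150268 = 6520214.40, rounded up to 6520215; 6,520,215 required, 6,521,904 in favor — approved.
C: 3/4 of 2722001 = 2041500.75, rounded up to 2041501; 2,041,501 required, 2,041,984 in favor — approved.
D: 2/3 of 4196001 = 2797334; 2,797,334 required, 2,798,408 in favor — approved.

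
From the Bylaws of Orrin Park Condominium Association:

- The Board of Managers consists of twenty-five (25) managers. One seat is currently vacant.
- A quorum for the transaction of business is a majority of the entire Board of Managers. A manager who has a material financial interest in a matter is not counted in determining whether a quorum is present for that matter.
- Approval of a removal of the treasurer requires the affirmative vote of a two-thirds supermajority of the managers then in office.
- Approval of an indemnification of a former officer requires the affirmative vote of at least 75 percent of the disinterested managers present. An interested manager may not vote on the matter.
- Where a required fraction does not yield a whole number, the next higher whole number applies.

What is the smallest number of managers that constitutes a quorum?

A majority of 25 is 13.

13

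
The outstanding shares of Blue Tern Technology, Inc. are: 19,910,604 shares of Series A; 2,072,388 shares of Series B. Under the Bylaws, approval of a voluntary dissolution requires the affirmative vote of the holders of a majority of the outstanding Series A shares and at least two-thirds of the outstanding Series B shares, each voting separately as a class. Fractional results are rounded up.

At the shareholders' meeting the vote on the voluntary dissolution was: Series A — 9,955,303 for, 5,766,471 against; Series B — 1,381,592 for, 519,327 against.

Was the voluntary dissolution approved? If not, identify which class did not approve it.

Approved — every class gave the required vote.

Series A: a majority of 19910604 is 9955303; 9,955,303 required, 9,955,303 in favor — approved.
Series B: 2/3 of 2072388 = 1381592; 1,381,592 required, 1,381,592 in favor — approved.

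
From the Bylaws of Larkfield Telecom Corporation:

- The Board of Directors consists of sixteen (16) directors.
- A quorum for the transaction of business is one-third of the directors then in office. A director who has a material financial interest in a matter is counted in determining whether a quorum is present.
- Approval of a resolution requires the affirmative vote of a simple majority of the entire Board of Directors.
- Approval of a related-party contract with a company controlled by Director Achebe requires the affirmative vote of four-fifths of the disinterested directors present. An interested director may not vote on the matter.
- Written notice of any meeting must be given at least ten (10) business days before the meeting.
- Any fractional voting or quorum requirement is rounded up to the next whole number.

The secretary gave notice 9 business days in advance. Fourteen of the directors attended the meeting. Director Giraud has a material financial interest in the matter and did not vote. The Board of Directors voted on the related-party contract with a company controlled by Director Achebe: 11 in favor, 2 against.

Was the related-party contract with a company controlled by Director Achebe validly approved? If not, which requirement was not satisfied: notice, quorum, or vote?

Notice: 9 business days given; 10 required (9 < 10). Not satisfied.
Quorum: 14 present (interested directors count toward quorum); quorum is 6. Satisfied.
Vote: the related-party contract with a company controlled by Director Achebe requires four-fifths of the disinterested directors present (14 − 1 = 13). 4/5 of 13 = 10.40, rounded up to 11, so 11 affirmative votes are needed; 11 voted in favor. Satisfied.

Invalid — notice requirement not satisfied.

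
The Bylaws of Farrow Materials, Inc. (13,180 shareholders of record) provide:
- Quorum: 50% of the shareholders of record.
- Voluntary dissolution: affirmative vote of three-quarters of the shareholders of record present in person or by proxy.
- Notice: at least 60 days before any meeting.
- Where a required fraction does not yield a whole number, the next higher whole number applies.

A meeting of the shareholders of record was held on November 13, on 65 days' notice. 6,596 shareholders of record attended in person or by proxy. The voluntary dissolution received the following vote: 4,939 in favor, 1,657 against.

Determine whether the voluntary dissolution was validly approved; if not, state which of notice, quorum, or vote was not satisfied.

Invalid — vote requirement not satisfied.

Notice: 65 days given; 60 required. Satisfied.
Quorum: 50% of 13,180 = 6,590; 6,596 present. Satisfied.
Vote: requires three-fourths of those present (6,596); 3/4 of 6596 = 4947, so 4,947 needed; 4,939 in favor. Not satisfied.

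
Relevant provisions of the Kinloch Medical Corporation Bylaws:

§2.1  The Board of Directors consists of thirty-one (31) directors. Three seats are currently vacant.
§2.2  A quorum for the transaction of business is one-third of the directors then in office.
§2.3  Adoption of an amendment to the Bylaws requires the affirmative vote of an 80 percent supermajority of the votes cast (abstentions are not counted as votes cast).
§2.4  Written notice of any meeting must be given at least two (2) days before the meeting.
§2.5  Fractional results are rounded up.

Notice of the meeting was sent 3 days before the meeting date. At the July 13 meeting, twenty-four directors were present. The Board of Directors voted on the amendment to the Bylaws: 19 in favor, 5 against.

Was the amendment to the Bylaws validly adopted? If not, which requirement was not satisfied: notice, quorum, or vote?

Notice: 3 days given; 2 required (3 ≥ 2). Satisfied.
Quorum: 24 present; quorum is 10. Satisfied.
Vote: the amendment to the Bylaws requires four-fifths of the votes cast (24). 4/5 of 24 = 19.20, rounded up to 20, so 20 affirmative votes are needed; 19 voted in favor. Not satisfied.

Invalid — vote requirement not satisfied.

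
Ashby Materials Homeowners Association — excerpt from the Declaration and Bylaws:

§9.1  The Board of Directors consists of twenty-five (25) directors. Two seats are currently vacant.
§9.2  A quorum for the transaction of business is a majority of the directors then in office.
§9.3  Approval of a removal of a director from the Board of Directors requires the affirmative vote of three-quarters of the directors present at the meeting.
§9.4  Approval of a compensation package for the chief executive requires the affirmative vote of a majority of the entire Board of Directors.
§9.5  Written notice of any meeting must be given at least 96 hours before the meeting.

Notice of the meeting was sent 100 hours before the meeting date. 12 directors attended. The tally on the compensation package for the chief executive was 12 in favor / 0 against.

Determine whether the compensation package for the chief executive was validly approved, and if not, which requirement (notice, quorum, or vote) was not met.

Notice: 100 hours given; 96 required (100 ≥ 96). Satisfied.
Quorum: 12 present; quorum is 12. Satisfied.
Vote: the compensation package for the chief executive requires a majority of the entire Board of Directors (25). A majority of 25 is 13, so 13 affirmative votes are needed; 12 voted in favor. Not satisfied.

Invalid — vote requirement not satisfied.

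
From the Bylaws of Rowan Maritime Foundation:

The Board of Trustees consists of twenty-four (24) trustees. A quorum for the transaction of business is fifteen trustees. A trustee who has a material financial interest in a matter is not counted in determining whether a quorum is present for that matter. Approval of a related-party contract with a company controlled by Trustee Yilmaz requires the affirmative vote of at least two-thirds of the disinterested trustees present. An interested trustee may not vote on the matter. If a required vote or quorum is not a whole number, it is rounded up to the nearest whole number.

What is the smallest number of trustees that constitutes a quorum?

15

The quorum is fixed at 15.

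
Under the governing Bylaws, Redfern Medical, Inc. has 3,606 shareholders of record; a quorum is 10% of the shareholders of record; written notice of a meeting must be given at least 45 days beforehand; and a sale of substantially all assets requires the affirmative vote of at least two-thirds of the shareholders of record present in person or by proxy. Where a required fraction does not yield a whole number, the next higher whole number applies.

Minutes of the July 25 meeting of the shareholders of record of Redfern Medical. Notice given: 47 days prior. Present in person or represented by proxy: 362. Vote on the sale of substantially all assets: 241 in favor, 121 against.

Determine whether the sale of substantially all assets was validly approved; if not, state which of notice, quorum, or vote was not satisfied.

Notice: 47 days given; 45 required. Satisfied.
Quorum: 10% of 3,606 = 360.60, rounded up to 361; 362 present. Satisfied.
Vote: requires two-thirds of those present (362); 2/3 of 362 = 241.33, rounded up to 242, so 242 needed; 241 in favor. Not satisfied.

Invalid — vote requirement not satisfied.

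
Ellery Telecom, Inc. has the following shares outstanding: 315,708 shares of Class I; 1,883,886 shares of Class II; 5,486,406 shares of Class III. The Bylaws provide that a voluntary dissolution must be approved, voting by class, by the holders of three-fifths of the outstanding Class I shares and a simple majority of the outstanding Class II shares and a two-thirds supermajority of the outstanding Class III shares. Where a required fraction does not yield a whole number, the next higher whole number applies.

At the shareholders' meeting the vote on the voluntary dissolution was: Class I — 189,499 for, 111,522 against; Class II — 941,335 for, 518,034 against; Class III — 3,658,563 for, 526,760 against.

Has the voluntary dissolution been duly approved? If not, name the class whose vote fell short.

Not approved — the Class II shares did not give the required vote.

Class I: 3/5 of 315708 = 189424.80, rounded up to 189425; 189,425 required, 189,499 in favor — approved.
Class II: a majority of 1883886 is 941944; 941,944 required, 941,335 in favor — not approved.
Class III: 2/3 of 5486406 = 3657604; 3,657,604 required, 3,658,563 in favor — approved.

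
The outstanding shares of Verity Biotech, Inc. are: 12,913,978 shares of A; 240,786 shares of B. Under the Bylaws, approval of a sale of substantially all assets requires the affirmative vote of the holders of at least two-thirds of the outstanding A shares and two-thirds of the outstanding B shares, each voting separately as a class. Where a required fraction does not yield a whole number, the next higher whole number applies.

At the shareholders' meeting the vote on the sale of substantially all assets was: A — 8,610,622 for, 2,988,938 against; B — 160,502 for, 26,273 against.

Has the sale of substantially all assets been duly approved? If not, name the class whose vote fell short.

A: 2/3 of 12913978 = 8609318.67, rounded up to 8609319; 8,609,319 required, 8,610,622 in favor — approved.
B: 2/3 of 240786 = 160524; 160,524 required, 160,502 in favor — not approved.

Not approved — the B shares did not give the required vote.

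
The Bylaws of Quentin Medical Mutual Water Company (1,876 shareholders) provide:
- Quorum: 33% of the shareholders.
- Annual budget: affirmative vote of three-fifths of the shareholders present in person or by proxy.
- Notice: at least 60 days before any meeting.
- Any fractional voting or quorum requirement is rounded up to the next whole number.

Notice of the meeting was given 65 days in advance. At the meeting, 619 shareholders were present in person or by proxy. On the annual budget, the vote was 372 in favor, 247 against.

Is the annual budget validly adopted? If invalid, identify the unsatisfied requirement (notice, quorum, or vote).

Invalid — quorum requirement not satisfied.

Notice: 65 days given; 60 required. Satisfied.
Quorum: 33% of 1,876 = 619.08, rounded up to 620; 619 present. Not satisfied.
Vote: requires three-fifths of those present (619); 3/5 of 619 = 371.40, rounded up to 372, so 372 needed; 372 in favor. Satisfied.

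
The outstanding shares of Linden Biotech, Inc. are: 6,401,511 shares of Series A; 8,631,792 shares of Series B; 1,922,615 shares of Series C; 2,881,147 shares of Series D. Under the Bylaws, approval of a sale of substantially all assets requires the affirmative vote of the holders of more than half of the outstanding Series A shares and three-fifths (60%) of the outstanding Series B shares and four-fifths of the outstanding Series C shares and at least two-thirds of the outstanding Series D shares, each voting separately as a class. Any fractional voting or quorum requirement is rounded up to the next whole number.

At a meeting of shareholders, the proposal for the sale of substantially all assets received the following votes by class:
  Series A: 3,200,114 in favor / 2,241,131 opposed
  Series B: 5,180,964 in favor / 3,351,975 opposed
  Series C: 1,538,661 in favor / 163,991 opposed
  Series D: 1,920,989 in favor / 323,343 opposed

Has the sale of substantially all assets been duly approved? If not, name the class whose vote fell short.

Not approved — the Series A shares did not give the required vote.

Series A: a majority of 6401511 is 3200756; 3,200,756 required, 3,200,114 in favor — not approved.
Series B: 3/5 of 8631792 = 5179075.20, rounded up to 5179076; 5,179,076 required, 5,180,964 in favor — approved.
Series C: 4/5 of 1922615 = 1538092; 1,538,092 required, 1,538,661 in favor — approved.
Series D: 2/3 of 2881147 = 1920764.67, rounded up to 1920765; 1,920,765 required, 1,920,989 in favor — approved.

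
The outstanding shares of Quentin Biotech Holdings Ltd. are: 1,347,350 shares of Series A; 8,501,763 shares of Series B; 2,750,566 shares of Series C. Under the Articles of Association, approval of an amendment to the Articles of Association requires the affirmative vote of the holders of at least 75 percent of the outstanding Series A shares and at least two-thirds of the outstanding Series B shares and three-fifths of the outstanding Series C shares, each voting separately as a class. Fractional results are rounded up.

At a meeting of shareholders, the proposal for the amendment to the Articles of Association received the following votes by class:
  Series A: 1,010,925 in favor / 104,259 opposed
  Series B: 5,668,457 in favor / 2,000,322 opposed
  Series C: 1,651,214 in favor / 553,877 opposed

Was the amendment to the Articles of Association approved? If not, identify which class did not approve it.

Approved — every class gave the required vote.

Series A: 3/4 of 1347350 = 1010512.50, rounded up to 1010513; 1,010,513 required, 1,010,925 in favor — approved.
Series B: 2/3 of 8501763 = 5667842; 5,667,842 required, 5,668,457 in favor — approved.
Series C: 3/5 of 2750566 = 1650339.60, rounded up to 1650340; 1,650,340 required, 1,651,214 in favor — approved.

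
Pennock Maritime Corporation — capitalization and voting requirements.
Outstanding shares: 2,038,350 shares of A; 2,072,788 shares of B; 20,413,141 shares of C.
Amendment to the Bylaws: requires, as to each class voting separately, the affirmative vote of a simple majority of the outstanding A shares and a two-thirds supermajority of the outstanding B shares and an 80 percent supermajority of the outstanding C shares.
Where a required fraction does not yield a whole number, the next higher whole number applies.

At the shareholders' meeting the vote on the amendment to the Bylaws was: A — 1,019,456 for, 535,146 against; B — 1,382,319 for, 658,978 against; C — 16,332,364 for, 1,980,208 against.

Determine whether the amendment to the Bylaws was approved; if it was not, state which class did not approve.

Approved — every class gave the required vote.

A: a majority of 2038350 is 1019176; 1,019,176 required, 1,019,456 in favor — approved.
B: 2/3 of 2072788 = 1381858.67, rounded up to 1381859; 1,381,859 required, 1,382,319 in favor — approved.
C: 4/5 of 20413141 = 16330512.80, rounded up to 16330513; 16,330,513 required, 16,332,364 in favor — approved.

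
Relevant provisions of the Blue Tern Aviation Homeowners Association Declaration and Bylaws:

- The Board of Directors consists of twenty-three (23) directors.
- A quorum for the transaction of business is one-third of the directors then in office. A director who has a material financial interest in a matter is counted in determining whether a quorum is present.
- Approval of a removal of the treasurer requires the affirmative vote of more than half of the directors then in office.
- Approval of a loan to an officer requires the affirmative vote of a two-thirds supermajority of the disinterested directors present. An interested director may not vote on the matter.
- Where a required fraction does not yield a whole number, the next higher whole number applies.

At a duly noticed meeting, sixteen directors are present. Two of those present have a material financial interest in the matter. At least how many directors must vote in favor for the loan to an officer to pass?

The loan to an officer requires two-thirds of the disinterested directors present (16 − 2 = 14).
2/3 of 14 = 9.33, rounded up to 10.

10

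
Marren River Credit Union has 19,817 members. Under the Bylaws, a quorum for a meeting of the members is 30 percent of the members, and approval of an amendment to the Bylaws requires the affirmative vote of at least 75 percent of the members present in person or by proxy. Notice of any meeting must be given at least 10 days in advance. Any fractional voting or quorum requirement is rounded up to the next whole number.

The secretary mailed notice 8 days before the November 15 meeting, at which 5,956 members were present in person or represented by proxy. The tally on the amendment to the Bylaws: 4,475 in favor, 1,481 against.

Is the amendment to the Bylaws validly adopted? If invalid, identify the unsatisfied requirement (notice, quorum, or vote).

Invalid — notice requirement not satisfied.

Notice: 8 days given; 10 required. Not satisfied.
Quorum: 30% of 19,817 = 5,945.10, rounded up to 5,946; 5,956 present. Satisfied.
Vote: requires three-fourths of those present (5,956); 3/4 of 5956 = 4467, so 4,467 needed; 4,475 in favor. Satisfied.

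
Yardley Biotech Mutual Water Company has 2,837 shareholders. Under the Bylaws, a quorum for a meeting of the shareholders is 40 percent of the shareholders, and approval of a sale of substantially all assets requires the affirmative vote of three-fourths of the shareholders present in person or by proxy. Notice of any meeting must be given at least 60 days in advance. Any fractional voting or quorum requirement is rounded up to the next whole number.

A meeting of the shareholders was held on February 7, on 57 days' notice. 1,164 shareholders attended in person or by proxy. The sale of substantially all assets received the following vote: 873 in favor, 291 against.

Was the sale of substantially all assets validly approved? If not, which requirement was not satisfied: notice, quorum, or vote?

Invalid — notice requirement not satisfied.

Notice: 57 days given; 60 required. Not satisfied.
Quorum: 40% of 2,837 = 1,134.80, rounded up to 1,135; 1,164 present. Satisfied.
Vote: requires three-fourths of those present (1,164); 3/4 of 1164 = 873, so 873 needed; 873 in favor. Satisfied.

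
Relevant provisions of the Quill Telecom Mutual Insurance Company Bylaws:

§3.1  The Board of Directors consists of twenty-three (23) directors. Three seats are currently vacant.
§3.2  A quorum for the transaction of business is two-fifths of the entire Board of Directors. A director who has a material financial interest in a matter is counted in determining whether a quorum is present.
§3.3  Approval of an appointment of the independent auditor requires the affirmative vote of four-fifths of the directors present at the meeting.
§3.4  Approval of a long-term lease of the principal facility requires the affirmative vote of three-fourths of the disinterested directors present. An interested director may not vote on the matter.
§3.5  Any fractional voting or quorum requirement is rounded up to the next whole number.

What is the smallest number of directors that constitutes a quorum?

10

2/5 of 23 = 9.20, rounded up to 10.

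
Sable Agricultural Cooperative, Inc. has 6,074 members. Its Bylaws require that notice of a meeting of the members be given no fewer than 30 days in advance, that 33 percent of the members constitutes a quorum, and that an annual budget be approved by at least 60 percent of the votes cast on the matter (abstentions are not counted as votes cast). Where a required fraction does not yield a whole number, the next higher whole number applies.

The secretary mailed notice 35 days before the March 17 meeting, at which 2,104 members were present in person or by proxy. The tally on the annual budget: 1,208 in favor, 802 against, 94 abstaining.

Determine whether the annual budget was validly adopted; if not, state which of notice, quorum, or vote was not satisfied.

Notice: 35 days given; 30 required. Satisfied.
Quorum: 33% of 6,074 = 2,004.42, rounded up to 2,005; 2,104 present. Satisfied.
Vote: requires three-fifths of the votes cast (2,104 − 94 abstaining = 2,010); 3/5 of 2010 = 1206, so 1,206 needed; 1,208 in favor. Satisfied.

Valid — all requirements satisfied.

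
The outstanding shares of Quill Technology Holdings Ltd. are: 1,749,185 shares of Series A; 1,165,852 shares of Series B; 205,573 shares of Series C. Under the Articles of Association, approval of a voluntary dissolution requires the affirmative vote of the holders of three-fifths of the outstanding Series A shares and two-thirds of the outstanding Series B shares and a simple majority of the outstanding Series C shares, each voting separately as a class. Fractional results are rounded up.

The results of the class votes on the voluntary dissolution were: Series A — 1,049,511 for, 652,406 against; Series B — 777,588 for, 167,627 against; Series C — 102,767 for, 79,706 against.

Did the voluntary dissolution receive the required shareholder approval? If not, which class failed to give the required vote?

Series A: 3/5 of 1749185 = 1049511; 1,049,511 required, 1,049,511 in favor — approved.
Series B: 2/3 of 1165852 = 777234.67, rounded up to 777235; 777,235 required, 777,588 in favor — approved.
Series C: a majority of 205573 is 102787; 102,787 required, 102,767 in favor — not approved.

Not approved — the Series C shares did not give the required vote.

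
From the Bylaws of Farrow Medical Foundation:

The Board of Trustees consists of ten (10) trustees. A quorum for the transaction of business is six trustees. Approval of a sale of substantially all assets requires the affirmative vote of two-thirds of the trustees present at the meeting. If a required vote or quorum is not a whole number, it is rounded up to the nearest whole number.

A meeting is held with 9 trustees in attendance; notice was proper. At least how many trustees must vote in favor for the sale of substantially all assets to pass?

6

The sale of substantially all assets requires two-thirds of the trustees present (9).
2/3 of 9 = 6.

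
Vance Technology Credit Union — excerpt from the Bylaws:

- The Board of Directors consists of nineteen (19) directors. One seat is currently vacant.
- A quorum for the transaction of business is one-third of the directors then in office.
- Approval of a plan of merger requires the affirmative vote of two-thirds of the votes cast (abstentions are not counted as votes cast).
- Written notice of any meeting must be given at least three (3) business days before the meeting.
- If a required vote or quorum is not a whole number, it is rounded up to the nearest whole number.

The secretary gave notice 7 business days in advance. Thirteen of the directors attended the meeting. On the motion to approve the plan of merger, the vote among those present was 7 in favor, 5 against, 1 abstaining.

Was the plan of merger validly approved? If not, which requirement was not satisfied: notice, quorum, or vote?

Notice: 7 business days given; 3 required (7 ≥ 3). Satisfied.
Quorum: 13 present; quorum is 6. Satisfied.
Vote: the plan of merger requires two-thirds of the votes cast (13 present − 1 abstaining = 12). 2/3 of 12 = 8, so 8 affirmative votes are needed; 7 voted in favor. Not satisfied.

Invalid — vote requirement not satisfied.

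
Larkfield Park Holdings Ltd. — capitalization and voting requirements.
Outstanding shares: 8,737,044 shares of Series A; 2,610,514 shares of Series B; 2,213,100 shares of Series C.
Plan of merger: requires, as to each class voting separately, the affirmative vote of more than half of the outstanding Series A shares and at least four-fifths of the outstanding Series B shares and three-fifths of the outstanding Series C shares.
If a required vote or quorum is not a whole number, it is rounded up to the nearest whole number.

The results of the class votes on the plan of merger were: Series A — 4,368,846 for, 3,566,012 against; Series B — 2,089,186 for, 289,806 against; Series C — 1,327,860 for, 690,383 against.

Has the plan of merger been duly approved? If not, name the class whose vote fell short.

Approved — every class gave the required vote.

Series A: a majority of 8737044 is 4368523; 4,368,523 required, 4,368,846 in favor — approved.
Series B: 4/5 of 2610514 = 2088411.20, rounded up to 2088412; 2,088,412 required, 2,089,186 in favor — approved.
Series C: 3/5 of 2213100 = 1327860; 1,327,860 required, 1,327,860 in favor — approved.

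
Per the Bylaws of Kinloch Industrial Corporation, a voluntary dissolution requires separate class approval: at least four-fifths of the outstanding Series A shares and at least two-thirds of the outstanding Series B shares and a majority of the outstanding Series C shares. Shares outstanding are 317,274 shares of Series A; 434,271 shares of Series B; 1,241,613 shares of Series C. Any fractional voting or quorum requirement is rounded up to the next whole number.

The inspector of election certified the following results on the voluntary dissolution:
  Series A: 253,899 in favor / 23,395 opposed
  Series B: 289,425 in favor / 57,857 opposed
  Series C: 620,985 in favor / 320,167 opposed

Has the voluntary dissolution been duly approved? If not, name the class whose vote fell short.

Not approved — the Series B shares did not give the required vote.

Series A: 4/5 of 317274 = 253819.20, rounded up to 253820; 253,820 required, 253,899 in favor — approved.
Series B: 2/3 of 434271 = 289514; 289,514 required, 289,425 in favor — not approved.
Series C: a majority of 1241613 is 620807; 620,807 required, 620,985 in favor — approved.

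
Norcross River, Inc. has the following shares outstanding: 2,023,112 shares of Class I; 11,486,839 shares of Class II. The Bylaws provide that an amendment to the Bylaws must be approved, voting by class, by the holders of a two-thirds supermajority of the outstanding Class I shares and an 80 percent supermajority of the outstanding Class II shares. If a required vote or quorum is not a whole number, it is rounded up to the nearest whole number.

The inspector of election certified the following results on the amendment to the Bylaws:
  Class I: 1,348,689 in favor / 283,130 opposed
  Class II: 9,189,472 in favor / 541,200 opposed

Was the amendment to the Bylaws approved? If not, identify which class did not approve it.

Class I: 2/3 of 2023112 = 1348741.33, rounded up to 1348742; 1,348,742 required, 1,348,689 in favor — not approved.
Class II: 4/5 of 11486839 = 9189471.20, rounded up to 9189472; 9,189,472 required, 9,189,472 in favor — approved.

Not approved — the Class I shares did not give the required vote.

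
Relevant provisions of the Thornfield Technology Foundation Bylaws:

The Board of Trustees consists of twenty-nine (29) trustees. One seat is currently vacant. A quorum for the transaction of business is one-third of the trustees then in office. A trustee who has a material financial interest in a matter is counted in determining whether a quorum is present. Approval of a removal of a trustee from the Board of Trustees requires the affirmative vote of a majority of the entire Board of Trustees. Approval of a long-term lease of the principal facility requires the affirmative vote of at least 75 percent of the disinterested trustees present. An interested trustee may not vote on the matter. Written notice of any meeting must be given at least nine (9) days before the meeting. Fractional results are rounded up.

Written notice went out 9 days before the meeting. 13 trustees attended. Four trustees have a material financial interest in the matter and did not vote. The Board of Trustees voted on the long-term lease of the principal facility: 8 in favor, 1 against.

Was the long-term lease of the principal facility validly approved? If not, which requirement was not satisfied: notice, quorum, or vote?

Notice: 9 days given; 9 required (9 ≥ 9). Satisfied.
Quorum: 13 present (interested trustees count toward quorum); quorum is 10. Satisfied.
Vote: the long-term lease of the principal facility requires three-fourths of the disinterested trustees present (13 − 4 = 9). 3/4 of 9 = 6.75, rounded up to 7, so 7 affirmative votes are needed; 8 voted in favor. Satisfied.

Valid — all requirements satisfied.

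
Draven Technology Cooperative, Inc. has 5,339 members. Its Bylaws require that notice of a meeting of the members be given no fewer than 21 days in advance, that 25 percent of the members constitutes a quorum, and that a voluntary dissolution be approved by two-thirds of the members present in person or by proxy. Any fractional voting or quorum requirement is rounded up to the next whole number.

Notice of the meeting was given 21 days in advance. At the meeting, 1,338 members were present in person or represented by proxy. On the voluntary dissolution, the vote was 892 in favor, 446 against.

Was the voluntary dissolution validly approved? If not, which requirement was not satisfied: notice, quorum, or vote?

Notice: 21 days given; 21 required. Satisfied.
Quorum: 25% of 5,339 = 1,334.75, rounded up to 1,335; 1,338 present. Satisfied.
Vote: requires two-thirds of those present (1,338); 2/3 of 1338 = 892, so 892 needed; 892 in favor. Satisfied.

Valid — all requirements satisfied.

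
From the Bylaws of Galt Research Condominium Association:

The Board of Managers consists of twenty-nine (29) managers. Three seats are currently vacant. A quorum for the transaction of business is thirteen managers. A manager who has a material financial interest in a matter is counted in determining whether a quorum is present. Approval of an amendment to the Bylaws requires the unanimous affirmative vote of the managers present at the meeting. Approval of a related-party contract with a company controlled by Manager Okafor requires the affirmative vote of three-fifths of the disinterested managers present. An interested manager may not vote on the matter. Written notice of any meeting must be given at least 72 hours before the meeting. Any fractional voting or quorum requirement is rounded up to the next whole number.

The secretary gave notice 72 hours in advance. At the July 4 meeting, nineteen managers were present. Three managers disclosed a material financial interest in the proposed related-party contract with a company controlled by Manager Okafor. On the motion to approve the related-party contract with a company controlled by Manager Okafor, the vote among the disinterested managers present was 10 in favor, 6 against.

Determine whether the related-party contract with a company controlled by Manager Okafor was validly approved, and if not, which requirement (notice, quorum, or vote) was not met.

Valid — all requirements satisfied.

Notice: 72 hours given; 72 required (72 ≥ 72). Satisfied.
Quorum: 19 present (interested managers count toward quorum); quorum is 13. Satisfied.
Vote: the related-party contract with a company controlled by Manager Okafor requires three-fifths of the disinterested managers present (19 − 3 = 16). 3/5 of 16 = 9.60, rounded up to 10, so 10 affirmative votes are needed; 10 voted in favor. Satisfied.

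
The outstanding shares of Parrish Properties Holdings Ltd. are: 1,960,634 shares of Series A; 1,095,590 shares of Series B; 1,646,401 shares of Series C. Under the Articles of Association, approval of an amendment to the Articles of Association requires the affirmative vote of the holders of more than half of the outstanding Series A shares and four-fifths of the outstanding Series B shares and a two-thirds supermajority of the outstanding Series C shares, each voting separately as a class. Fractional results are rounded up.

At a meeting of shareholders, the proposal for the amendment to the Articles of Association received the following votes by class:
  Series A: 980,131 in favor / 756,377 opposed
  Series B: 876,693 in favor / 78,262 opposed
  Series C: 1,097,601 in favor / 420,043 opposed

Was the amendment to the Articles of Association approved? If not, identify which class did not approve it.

Series A: a majority of 1960634 is 980318; 980,318 required, 980,131 in favor — not approved.
Series B: 4/5 of 1095590 = 876472; 876,472 required, 876,693 in favor — approved.
Series C: 2/3 of 1646401 = 1097600.67, rounded up to 1097601; 1,097,601 required, 1,097,601 in favor — approved.

Not approved — the Series A shares did not give the required vote.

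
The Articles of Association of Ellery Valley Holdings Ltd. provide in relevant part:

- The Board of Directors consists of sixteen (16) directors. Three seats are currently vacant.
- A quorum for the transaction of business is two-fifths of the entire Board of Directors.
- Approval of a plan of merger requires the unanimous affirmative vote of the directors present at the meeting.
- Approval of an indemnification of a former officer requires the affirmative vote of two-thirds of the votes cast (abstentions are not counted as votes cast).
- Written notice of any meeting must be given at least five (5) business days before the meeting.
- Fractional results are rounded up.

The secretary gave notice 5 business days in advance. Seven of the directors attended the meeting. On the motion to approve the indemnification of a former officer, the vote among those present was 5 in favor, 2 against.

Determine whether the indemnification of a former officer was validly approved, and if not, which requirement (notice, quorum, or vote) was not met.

Notice: 5 business days given; 5 required (5 ≥ 5). Satisfied.
Quorum: 7 present; quorum is 7. Satisfied.
Vote: the indemnification of a former officer requires two-thirds of the votes cast (7). 2/3 of 7 = 4.67, rounded up to 5, so 5 affirmative votes are needed; 5 voted in favor. Satisfied.

Valid — all requirements satisfied.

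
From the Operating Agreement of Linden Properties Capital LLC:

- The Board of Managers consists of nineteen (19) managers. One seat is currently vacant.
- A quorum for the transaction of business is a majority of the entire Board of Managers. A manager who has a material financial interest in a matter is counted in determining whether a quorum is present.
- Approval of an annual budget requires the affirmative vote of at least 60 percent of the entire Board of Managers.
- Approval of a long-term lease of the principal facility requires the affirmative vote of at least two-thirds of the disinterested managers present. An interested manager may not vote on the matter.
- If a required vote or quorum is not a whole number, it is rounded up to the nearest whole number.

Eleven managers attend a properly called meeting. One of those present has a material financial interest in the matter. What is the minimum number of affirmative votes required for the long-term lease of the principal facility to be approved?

7

The long-term lease of the principal facility requires two-thirds of the disinterested managers present (11 − 1 = 10).
2/3 of 10 = 6.67, rounded up to 7.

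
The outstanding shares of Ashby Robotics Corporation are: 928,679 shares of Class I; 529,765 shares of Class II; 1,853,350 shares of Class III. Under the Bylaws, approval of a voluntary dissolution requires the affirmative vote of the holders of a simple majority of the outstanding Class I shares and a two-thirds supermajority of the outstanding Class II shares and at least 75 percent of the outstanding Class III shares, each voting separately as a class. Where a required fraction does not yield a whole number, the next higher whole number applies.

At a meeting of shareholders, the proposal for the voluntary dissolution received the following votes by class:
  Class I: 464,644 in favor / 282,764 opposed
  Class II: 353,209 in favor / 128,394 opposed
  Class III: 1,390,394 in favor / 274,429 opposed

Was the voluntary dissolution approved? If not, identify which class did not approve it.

Class I: a majority of 928679 is 464340; 464,340 required, 464,644 in favor — approved.
Class II: 2/3 of 529765 = 353176.67, rounded up to 353177; 353,177 required, 353,209 in favor — approved.
Class III: 3/4 of 1853350 = 1390012.50, rounded up to 1390013; 1,390,013 required, 1,390,394 in favor — approved.

Approved — every class gave the required vote.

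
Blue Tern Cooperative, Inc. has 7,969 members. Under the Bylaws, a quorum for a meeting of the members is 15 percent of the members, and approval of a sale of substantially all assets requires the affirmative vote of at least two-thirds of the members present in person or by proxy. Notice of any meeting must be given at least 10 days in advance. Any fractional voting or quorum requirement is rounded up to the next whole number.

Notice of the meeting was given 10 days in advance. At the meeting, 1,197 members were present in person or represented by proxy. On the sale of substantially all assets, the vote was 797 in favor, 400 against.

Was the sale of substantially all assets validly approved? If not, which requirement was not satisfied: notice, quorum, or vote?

Notice: 10 days given; 10 required. Satisfied.
Quorum: 15% of 7,969 = 1,195.35, rounded up to 1,196; 1,197 present. Satisfied.
Vote: requires two-thirds of those present (1,197); 2/3 of 1197 = 798, so 798 needed; 797 in favor. Not satisfied.

Invalid — vote requirement not satisfied.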